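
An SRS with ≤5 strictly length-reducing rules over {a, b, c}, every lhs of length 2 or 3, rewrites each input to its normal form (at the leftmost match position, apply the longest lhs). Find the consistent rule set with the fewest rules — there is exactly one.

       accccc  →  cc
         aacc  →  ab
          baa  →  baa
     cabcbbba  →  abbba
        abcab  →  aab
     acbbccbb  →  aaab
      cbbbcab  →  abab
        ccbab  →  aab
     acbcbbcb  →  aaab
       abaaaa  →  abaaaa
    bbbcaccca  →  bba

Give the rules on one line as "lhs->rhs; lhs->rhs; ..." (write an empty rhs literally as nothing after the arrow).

acc->b; bc->; ca->a; cb->a

  | accccc => bccc => cc
  | aacc => ab
  | baa
  | cabcbbba => abcbbba => abbba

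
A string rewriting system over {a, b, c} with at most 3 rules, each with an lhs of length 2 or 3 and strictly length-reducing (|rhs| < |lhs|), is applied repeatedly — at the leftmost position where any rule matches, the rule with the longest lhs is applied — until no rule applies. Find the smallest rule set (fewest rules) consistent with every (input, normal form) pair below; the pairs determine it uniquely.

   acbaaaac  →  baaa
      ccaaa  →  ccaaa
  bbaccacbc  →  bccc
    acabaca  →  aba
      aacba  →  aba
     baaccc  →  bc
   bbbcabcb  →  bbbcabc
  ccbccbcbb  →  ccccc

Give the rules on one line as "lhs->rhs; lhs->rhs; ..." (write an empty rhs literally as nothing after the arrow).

  | acbaaaac => baaaac => baaa
  | ccaaa
  | bbaccacbc => bccacbc => bccbc => bccc
  | acabaca => abaca => aba

ac->; bba->b; cb->c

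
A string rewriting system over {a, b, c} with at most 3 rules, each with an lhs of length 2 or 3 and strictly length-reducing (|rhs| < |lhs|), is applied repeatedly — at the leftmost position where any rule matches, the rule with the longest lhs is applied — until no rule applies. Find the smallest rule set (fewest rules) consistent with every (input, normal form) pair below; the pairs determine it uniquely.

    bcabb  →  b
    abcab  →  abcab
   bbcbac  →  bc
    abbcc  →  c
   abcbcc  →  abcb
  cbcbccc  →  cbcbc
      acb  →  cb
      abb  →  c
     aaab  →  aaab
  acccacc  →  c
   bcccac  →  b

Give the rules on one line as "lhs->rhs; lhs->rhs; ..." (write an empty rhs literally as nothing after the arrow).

  | bcabb => bcac => bcc => b
  | abcab
  | bbcbac => ccbac => bac => bc
  | abbcc => accc => ccc => c

ac->c; bb->c; cc->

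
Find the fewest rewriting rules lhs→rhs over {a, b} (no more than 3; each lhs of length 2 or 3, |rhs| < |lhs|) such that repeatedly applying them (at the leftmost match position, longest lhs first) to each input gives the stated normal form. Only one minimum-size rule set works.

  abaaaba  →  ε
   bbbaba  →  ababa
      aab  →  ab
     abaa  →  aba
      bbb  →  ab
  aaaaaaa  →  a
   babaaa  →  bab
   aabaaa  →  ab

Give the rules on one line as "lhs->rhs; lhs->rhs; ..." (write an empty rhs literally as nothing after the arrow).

aa->a; aaa->; bb->a

  | abaaaba => abba => aaa => ε
  | bbbaba => ababa
  | aab => ab
  | abaa => aba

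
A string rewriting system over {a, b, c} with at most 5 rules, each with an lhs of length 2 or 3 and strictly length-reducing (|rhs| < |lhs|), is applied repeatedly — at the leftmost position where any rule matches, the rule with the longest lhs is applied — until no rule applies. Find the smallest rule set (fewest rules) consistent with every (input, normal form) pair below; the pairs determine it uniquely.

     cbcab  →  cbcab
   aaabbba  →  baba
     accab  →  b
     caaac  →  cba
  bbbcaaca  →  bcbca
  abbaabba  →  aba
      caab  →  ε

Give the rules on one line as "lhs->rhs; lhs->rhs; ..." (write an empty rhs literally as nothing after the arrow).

  | cbcab
  | aaabbba => babbba => babba => baba
  | accab => acab => aab => bb => b
  | caaac => cbac => cba

aa->b; ac->a; bb->b; cbb->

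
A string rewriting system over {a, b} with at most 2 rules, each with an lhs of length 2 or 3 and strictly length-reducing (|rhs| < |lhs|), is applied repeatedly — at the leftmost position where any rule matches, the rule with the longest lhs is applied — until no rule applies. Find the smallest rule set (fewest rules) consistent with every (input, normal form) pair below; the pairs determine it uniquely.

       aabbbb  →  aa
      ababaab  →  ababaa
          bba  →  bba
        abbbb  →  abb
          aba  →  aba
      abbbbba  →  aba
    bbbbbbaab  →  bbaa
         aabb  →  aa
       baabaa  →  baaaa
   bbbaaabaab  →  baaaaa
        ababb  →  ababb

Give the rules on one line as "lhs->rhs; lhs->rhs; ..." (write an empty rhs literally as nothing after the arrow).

  | aabbbb => aabbb => aabb => aab => aa
  | ababaab => ababaa
  | bba
  | abbbb => abb

aab->aa; bbb->b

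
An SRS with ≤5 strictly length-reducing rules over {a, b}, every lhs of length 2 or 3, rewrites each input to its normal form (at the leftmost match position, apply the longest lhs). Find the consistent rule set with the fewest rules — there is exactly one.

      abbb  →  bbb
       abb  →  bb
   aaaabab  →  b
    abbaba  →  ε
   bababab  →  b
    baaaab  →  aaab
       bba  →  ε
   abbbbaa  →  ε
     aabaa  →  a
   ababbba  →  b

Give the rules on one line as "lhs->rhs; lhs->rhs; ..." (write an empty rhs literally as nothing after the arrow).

  | abbb => bbb
  | abb => bb
  | aaaabab => aaabab => aabab => abab => bab => b
  | abbaba => bbaba => ba => ε

aba->ba; abb->bb; ba->; bba->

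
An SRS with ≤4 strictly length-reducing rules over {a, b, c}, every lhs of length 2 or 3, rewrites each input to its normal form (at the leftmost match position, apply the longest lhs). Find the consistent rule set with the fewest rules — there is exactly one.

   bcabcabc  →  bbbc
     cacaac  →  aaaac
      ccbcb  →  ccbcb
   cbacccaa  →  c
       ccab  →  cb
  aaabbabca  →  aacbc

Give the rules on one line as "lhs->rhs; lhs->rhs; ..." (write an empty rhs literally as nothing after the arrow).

ab->c; bac->; ca->; cac->aa

  | bcabcabc => bbcabc => bbbc
  | cacaac => aaaac
  | ccbcb
  | cbacccaa => cccaa => cca => c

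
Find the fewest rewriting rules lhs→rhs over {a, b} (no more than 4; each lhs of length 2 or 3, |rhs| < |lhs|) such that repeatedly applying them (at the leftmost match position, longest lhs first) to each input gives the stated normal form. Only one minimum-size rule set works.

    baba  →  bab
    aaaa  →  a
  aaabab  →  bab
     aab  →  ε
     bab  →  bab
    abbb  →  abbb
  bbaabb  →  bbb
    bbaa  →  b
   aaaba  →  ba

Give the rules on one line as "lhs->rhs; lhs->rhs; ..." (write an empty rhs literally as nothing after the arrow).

  | baba => bab
  | aaaa => a
  | aaabab => bab
  | aab => ε

aaa->; aab->; aba->ab; baa->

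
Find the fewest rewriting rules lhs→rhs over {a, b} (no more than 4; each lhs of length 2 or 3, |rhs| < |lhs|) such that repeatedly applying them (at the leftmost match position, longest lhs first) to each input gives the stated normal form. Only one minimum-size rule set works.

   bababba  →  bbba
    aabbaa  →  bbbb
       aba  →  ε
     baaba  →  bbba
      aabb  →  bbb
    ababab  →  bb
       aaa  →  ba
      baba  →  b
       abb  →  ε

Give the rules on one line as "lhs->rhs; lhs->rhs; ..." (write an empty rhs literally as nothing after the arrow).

aa->b; ab->b; aba->; abb->

  | bababba => bbba
  | aabbaa => bbbaa => bbbb
  | aba => ε
  | baaba => bbba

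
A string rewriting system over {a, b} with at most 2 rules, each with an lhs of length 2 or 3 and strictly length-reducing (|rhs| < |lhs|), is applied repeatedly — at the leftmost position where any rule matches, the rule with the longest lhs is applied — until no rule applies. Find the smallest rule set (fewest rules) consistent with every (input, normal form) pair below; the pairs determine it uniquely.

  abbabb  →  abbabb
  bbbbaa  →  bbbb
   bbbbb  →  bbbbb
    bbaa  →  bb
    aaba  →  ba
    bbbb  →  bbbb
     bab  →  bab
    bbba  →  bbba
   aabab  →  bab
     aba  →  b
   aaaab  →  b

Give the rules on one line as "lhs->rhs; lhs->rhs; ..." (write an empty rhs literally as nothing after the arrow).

aa->; aba->b

  | abbabb
  | bbbbaa => bbbb
  | bbbbb
  | bbaa => bb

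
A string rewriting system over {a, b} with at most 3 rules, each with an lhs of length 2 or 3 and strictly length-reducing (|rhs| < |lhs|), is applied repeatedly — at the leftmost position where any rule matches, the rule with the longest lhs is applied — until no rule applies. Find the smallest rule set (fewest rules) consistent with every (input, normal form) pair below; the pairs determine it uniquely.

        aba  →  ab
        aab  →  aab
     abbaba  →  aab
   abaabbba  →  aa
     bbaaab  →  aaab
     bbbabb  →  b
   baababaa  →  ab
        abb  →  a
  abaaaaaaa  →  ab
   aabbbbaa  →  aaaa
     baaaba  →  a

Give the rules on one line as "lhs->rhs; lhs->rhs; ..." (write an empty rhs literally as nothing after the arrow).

ba->b; bb->

  | aba => ab
  | aab
  | abbaba => aaba => aab
  | abaabbba => ababbba => abbbba => abba => aa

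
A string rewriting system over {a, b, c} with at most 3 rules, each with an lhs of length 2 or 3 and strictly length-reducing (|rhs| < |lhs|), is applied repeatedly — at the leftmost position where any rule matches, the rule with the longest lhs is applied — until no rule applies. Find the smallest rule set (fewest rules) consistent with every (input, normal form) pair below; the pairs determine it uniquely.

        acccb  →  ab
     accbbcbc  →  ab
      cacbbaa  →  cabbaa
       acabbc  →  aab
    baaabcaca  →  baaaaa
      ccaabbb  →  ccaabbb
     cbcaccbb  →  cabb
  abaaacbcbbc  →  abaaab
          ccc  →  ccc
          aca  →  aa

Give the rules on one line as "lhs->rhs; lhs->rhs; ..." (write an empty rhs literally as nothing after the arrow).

ac->a; bc->

  | acccb => accb => acb => ab
  | accbbcbc => acbbcbc => abbcbc => abbc => ab
  | cacbbaa => cabbaa
  | acabbc => aabbc => aab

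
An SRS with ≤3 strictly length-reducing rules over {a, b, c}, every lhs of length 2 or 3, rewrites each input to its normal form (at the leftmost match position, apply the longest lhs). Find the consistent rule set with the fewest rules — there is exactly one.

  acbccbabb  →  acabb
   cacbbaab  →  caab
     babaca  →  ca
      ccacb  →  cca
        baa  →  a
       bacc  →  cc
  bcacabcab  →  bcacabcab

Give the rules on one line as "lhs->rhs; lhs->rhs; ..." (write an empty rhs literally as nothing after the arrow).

ba->; cb->

  | acbccbabb => accbabb => acabb
  | cacbbaab => cabaab => caab
  | babaca => baca => ca
  | ccacb => cca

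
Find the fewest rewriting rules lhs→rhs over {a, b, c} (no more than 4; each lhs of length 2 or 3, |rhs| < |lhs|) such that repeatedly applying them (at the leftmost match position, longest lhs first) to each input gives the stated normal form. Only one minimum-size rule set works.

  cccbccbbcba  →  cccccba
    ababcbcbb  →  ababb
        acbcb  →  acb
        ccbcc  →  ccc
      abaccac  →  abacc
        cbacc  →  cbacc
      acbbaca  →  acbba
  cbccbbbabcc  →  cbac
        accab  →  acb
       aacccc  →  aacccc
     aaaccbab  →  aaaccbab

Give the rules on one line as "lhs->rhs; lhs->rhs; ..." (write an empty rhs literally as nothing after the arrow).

  | cccbccbbcba => ccccbbcba => cccccba
  | ababcbcbb => ababcbb => ababb
  | acbcb => acb
  | ccbcc => ccc

bbb->ab; bbc->c; bc->; ca->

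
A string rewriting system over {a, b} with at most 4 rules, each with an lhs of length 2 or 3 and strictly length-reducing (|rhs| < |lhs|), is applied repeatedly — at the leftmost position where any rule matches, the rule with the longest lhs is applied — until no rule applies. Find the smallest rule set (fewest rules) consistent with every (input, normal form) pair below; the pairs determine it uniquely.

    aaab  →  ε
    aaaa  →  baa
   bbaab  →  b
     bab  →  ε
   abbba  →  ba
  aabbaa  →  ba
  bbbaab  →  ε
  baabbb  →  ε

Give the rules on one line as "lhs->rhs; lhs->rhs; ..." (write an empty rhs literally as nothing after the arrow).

aaa->ba; ab->b; abb->; bb->

  | aaab => bab => bb => ε
  | aaaa => baa
  | bbaab => aab => ab => b
  | bab => bb => ε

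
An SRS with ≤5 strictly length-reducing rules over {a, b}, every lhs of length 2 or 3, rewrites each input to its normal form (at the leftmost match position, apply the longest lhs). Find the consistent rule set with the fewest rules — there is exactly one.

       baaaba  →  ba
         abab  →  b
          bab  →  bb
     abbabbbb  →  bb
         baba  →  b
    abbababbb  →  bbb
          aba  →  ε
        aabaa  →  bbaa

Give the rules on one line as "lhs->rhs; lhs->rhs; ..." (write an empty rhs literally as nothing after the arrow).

aab->bb; ab->b; aba->; abb->

  | baaaba => babba => ba
  | abab => b
  | bab => bb
  | abbabbbb => abbbb => bb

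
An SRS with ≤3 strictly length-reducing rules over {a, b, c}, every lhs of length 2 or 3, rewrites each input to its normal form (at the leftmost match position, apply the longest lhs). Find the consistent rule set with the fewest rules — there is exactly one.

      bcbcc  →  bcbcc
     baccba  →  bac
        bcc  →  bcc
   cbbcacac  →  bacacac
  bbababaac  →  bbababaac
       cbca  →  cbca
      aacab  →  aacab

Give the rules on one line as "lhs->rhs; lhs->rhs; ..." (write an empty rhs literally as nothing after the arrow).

cba->; cbb->ba

  | bcbcc
  | baccba => bac
  | bcc
  | cbbcacac => bacacac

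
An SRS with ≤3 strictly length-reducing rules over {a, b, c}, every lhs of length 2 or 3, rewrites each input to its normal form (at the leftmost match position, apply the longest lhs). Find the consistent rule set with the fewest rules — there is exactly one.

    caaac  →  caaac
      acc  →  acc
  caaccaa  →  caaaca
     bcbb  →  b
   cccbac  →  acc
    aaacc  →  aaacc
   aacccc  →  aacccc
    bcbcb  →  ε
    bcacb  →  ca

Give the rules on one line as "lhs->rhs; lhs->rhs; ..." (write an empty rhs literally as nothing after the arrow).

bc->c; cb->; cca->ac

  | caaac
  | acc
  | caaccaa => caaaca
  | bcbb => cbb => b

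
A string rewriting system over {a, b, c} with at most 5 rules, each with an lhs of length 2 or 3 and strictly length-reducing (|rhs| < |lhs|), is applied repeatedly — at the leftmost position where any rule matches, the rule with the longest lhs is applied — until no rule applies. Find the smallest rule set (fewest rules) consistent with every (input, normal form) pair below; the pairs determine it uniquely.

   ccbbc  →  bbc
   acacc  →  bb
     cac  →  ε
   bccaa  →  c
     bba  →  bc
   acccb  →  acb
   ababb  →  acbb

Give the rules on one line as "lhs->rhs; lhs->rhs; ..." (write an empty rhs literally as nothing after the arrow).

  | ccbbc => bbc
  | acacc => bbcc => bb
  | cac => cc => ε
  | bccaa => baa => ca => c

aca->bb; ba->c; ca->c; cc->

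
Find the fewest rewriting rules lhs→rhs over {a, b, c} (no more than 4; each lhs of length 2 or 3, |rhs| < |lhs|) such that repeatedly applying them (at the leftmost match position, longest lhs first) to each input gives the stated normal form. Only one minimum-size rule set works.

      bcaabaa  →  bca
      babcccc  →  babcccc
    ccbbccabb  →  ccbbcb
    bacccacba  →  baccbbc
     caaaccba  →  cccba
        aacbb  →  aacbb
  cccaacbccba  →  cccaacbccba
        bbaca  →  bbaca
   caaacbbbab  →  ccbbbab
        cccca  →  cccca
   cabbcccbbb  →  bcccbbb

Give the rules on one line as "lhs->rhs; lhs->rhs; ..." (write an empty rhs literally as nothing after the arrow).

aaa->; aba->bc; cab->; cac->ba

  | bcaabaa => bcabca => bca
  | babcccc
  | ccbbccabb => ccbbcb
  | bacccacba => baccbaba => baccbbc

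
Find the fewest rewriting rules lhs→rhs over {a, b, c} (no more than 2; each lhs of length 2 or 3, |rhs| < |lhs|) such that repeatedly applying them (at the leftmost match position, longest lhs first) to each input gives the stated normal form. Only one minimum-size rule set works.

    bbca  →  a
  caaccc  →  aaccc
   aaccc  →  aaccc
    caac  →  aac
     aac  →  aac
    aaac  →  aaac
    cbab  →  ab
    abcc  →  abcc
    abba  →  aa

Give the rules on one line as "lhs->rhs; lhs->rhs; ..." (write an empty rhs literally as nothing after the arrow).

ba->a; ca->a

  | bbca => bba => ba => a
  | caaccc => aaccc
  | aaccc
  | caac => aac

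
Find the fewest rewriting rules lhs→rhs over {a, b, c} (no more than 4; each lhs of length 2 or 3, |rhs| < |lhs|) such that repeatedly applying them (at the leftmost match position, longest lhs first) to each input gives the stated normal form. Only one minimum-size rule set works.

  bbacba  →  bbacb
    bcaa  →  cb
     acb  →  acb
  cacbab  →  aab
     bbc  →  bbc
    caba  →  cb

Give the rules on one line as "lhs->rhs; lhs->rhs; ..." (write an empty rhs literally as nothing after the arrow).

bca->cb; ca->c; cba->cb; ccb->a

  | bbacba => bbacb
  | bcaa => cba => cb
  | acb
  | cacbab => ccbab => aab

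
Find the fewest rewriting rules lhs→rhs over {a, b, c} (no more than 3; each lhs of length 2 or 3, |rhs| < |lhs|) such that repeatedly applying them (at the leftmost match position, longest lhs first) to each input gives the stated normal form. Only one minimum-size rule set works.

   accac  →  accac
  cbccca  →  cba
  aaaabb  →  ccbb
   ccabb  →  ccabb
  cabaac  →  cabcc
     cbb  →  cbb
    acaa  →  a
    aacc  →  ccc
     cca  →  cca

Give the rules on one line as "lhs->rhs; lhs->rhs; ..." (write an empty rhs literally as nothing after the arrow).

aa->c; aca->; cbc->cb

  | accac
  | cbccca => cbcca => cbca => cba
  | aaaabb => caabb => ccbb
  | ccabb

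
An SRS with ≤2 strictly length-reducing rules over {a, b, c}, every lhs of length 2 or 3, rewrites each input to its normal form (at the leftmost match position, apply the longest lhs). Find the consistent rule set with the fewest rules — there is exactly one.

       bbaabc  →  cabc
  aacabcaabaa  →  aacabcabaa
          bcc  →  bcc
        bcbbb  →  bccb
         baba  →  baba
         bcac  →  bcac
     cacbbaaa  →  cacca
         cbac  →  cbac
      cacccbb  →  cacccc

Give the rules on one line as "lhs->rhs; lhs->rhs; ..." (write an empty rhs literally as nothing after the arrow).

  | bbaabc => caabc => cabc
  | aacabcaabaa => aacabcabaa
  | bcc
  | bcbbb => bccb

bb->c; caa->ca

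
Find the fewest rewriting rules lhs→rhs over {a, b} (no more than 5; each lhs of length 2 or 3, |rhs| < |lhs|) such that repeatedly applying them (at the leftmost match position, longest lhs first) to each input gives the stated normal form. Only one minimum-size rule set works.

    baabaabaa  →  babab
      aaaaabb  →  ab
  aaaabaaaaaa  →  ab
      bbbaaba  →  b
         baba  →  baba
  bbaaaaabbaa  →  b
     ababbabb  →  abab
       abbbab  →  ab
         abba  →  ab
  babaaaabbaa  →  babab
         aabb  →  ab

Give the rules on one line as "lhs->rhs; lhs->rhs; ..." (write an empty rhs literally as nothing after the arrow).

  | baabaabaa => babaabaa => bababaa => babab
  | aaaaabb => aaabb => abb => ab
  | aaaabaaaaaa => aabaaaaaa => abaaaaaa => abaaaa => abaa => ab
  | bbbaaba => bbaaba => bbaba => bbba => bba => bb => b

aa->; aab->ab; bb->b; bba->bb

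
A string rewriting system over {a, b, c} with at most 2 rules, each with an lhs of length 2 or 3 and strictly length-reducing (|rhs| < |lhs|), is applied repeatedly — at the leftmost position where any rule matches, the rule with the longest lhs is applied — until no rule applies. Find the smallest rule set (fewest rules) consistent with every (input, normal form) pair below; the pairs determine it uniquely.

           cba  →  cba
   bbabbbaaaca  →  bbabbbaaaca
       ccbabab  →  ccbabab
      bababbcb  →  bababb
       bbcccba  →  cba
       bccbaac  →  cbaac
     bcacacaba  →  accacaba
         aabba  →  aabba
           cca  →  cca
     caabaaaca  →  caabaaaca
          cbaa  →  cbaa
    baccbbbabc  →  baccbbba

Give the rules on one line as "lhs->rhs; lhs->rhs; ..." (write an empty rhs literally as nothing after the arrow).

bc->; bca->ac

  | cba
  | bbabbbaaaca
  | ccbabab
  | bababbcb => bababb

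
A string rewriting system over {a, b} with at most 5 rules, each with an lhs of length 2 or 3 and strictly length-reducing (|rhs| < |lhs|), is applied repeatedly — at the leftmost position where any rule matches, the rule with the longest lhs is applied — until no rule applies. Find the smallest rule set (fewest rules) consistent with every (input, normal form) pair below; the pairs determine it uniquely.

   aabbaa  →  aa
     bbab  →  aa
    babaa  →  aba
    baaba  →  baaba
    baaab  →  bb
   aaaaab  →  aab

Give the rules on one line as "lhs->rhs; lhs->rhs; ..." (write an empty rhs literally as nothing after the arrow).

aaa->; abb->aa; bab->bb; bba->ab

  | aabbaa => aaaaa => aa
  | bbab => abb => aa
  | babaa => bbaa => aba
  | baaba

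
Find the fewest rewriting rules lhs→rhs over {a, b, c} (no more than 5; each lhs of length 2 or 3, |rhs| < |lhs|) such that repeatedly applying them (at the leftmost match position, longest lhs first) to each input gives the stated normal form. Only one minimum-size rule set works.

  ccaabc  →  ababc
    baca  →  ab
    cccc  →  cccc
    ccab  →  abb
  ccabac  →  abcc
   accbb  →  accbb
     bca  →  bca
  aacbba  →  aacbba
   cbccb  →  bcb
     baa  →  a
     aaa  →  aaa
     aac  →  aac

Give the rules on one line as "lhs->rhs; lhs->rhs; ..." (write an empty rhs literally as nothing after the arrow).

  | ccaabc => ababc
  | baca => cca => ab
  | cccc
  | ccab => abb

baa->a; bac->cc; cbc->b; cca->ab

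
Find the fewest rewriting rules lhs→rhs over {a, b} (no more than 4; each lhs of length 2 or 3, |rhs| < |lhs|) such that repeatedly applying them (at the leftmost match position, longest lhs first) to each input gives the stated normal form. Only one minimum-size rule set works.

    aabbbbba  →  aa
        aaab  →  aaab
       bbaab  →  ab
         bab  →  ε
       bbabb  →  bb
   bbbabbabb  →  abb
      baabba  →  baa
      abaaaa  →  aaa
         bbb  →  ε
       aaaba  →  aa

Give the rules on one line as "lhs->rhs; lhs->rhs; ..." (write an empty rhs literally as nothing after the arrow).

  | aabbbbba => aabba => aa
  | aaab
  | bbaab => ab
  | bab => ε

aba->; bab->; bba->; bbb->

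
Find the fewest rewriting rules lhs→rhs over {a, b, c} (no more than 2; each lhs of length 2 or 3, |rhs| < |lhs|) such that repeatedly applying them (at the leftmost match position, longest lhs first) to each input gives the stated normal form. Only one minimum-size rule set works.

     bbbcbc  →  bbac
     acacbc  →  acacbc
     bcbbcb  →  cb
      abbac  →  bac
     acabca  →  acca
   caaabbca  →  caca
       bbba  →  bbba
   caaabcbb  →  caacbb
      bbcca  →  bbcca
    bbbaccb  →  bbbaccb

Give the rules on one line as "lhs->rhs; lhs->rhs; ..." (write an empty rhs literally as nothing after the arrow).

  | bbbcbc => bbac
  | acacbc
  | bcbbcb => abcb => cb
  | abbac => bac

ab->; bcb->a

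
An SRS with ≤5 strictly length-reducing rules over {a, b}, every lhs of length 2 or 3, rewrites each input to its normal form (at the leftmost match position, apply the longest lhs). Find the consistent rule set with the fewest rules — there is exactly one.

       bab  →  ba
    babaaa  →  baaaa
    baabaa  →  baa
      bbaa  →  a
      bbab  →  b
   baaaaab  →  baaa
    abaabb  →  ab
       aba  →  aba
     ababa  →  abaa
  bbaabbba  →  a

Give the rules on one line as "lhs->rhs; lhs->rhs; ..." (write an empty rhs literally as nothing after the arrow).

  | bab => ba
  | babaaa => baaaa
  | baabaa => baa
  | bbaa => a

aab->; bab->ba; bb->b; bba->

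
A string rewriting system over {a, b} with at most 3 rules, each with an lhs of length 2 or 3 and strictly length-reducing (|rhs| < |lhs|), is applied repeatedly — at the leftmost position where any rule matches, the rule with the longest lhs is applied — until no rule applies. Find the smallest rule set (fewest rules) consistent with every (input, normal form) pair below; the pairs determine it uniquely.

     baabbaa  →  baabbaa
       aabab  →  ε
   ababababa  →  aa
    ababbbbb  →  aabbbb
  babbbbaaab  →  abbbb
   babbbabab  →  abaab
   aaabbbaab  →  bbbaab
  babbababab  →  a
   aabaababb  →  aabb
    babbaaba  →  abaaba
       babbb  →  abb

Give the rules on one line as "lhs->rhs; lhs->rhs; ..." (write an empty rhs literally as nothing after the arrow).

  | baabbaa
  | aabab => aaa => ε
  | ababababa => aaababa => baba => aa
  | ababbbbb => aabbbb

aaa->; bab->a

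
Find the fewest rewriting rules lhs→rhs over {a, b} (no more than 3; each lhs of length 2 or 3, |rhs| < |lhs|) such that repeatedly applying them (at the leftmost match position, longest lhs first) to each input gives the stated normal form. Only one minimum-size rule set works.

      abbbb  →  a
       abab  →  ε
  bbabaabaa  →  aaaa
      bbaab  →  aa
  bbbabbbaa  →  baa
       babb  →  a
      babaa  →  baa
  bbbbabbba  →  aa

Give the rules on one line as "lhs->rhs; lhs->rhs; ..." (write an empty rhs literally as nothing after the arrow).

ab->; bb->a; bbb->a

  | abbbb => bbb => a
  | abab => ab => ε
  | bbabaabaa => aabaabaa => aaabaa => aaaa
  | bbaab => aaab => aa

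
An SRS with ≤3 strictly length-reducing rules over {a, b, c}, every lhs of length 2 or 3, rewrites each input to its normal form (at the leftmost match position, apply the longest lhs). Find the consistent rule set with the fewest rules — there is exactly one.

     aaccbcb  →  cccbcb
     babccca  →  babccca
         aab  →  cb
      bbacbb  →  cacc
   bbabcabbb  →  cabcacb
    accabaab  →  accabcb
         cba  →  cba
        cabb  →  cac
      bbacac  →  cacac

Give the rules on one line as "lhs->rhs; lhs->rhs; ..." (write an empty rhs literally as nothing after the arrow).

  | aaccbcb => cccbcb
  | babccca
  | aab => cb
  | bbacbb => cacbb => cacc

aa->c; bb->c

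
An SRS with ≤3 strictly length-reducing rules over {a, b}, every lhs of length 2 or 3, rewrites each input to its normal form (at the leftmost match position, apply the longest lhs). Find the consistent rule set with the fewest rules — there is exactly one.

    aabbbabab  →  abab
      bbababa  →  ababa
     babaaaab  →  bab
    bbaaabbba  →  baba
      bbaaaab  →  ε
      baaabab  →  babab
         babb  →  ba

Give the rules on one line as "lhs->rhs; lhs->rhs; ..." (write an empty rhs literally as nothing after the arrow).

  | aabbbabab => bbbbabab => bbabab => abab
  | bbababa => ababa
  | babaaaab => baaaaab => aaaaab => baaab => aaab => bab
  | bbaaabbba => aaabbba => babbba => baba

aa->b; baa->aa; bb->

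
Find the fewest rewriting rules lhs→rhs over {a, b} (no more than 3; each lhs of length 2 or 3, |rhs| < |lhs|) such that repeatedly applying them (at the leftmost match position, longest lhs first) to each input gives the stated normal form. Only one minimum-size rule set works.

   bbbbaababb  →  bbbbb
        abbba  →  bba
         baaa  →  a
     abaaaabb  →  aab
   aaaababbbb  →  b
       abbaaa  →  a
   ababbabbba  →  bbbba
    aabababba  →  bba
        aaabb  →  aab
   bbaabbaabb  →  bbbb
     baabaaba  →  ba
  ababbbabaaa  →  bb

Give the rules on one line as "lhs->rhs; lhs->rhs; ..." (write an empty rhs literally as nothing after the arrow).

  | bbbbaababb => bbbbabb => bbbbb
  | abbba => bba
  | baaa => a
  | abaaaabb => aaabb => aab

aba->; abb->b; baa->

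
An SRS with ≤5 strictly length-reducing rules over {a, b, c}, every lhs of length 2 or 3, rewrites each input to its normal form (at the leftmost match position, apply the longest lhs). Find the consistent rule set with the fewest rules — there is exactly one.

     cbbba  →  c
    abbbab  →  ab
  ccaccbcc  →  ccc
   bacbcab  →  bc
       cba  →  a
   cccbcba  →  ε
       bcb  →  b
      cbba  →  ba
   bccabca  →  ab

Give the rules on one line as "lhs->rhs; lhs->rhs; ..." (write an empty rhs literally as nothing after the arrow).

aa->c; bb->a; ca->b; cb->

  | cbbba => bba => aa => c
  | abbbab => aabab => cbab => ab
  | ccaccbcc => cbccbcc => ccbcc => ccc
  | bacbcab => bacab => babb => baa => bc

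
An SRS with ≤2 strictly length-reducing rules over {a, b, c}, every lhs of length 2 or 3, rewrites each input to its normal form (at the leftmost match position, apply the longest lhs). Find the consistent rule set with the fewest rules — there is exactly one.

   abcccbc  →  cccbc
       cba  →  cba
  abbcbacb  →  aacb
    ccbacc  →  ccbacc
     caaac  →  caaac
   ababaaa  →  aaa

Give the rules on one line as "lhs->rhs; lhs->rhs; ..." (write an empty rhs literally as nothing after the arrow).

  | abcccbc => cccbc
  | cba
  | abbcbacb => bcbacb => aacb
  | ccbacc

ab->; bcb->a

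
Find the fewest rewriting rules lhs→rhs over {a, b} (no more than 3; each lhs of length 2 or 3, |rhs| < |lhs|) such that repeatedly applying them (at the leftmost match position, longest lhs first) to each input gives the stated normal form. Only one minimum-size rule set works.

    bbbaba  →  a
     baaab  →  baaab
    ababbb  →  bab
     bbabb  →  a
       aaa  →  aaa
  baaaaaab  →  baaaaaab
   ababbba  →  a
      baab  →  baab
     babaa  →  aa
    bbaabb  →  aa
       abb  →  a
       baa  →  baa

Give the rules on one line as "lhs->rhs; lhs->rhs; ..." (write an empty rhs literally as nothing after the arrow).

aba->ba; bb->

  | bbbaba => baba => bba => a
  | baaab
  | ababbb => babbb => bab
  | bbabb => abb => a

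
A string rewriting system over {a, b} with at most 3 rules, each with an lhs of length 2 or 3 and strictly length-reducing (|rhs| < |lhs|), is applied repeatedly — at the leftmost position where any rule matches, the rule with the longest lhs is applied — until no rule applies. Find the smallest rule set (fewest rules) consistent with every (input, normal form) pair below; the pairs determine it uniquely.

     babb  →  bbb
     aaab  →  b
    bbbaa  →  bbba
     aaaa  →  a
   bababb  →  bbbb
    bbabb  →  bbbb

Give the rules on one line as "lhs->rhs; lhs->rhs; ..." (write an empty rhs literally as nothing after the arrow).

  | babb => bbb
  | aaab => aab => ab => b
  | bbbaa => bbba
  | aaaa => aaa => aa => a

aa->a; ab->b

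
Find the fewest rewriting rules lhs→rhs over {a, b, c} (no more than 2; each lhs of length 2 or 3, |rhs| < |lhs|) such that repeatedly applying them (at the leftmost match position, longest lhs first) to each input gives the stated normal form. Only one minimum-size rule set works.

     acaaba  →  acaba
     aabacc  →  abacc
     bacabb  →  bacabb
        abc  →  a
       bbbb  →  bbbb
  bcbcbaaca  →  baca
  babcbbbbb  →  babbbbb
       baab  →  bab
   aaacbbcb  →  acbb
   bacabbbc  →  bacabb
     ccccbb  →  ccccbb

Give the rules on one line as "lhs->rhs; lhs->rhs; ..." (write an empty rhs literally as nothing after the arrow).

aa->a; bc->

  | acaaba => acaba
  | aabacc => abacc
  | bacabb
  | abc => a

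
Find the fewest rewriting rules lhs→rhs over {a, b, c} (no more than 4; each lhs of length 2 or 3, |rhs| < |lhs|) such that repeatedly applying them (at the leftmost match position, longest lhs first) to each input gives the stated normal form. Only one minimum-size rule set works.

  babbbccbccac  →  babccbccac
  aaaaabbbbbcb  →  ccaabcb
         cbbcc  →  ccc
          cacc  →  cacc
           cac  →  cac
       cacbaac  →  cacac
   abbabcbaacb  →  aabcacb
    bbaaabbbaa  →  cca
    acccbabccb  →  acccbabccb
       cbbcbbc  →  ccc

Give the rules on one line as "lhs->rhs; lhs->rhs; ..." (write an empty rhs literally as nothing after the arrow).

  | babbbccbccac => babccbccac
  | aaaaabbbbbcb => ccaabbbbbcb => ccaabbbcb => ccaabcb
  | cbbcc => ccc
  | cacc

aaa->cc; baa->a; bb->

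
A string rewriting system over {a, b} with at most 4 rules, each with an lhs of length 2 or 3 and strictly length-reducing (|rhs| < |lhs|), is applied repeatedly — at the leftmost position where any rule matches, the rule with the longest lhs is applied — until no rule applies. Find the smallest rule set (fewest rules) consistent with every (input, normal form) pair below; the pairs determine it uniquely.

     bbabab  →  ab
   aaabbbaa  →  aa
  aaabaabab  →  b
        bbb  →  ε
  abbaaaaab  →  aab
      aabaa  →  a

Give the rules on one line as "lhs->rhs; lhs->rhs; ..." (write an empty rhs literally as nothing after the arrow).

  | bbabab => bab => ab
  | aaabbbaa => bbbaa => aa
  | aaabaabab => baabab => aabab => aaab => b
  | bbb => ε

aaa->; ba->a; bba->; bbb->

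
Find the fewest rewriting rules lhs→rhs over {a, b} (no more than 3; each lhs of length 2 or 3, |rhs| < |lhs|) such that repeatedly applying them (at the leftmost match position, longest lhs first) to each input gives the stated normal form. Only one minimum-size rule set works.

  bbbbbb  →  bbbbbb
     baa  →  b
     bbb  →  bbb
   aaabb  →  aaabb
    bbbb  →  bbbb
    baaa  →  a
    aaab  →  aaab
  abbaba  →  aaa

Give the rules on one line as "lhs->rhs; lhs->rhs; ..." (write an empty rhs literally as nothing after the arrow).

  | bbbbbb
  | baa => b
  | bbb
  | aaabb

ba->a; baa->b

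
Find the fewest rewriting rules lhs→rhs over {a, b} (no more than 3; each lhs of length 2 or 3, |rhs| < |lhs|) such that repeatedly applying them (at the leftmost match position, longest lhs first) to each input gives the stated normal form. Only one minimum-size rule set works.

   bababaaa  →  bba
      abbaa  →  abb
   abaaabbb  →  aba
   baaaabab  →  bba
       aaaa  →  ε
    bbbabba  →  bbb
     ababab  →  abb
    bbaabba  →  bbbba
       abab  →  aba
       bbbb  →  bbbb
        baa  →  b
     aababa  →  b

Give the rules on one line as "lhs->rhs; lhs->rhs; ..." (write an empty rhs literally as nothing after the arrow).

aa->; bab->ba

  | bababaaa => baabaaa => bbaaa => bba
  | abbaa => abb
  | abaaabbb => ababbb => ababb => abab => aba
  | baaaabab => baabab => bbab => bba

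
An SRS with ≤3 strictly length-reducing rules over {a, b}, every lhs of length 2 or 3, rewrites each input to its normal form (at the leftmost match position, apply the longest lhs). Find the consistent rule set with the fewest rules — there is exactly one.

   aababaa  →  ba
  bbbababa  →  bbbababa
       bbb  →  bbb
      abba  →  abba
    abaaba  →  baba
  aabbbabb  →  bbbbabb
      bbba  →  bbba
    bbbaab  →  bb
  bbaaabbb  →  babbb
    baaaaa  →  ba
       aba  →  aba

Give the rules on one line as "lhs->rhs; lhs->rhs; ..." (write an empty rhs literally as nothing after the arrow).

aa->b; baa->aa

  | aababaa => bbabaa => bbaaa => baaa => aaa => ba
  | bbbababa
  | bbb
  | abba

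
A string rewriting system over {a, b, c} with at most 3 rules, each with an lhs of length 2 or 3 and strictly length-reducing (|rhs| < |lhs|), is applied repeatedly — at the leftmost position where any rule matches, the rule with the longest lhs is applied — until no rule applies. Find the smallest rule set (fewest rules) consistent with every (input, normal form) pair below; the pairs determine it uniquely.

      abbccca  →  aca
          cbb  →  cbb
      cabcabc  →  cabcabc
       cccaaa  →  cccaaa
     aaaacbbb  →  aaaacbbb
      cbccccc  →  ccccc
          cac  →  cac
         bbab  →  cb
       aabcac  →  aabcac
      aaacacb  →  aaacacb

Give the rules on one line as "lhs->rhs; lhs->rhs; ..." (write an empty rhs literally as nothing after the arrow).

bba->c; bcc->c

  | abbccca => abcca => aca
  | cbb
  | cabcabc
  | cccaaa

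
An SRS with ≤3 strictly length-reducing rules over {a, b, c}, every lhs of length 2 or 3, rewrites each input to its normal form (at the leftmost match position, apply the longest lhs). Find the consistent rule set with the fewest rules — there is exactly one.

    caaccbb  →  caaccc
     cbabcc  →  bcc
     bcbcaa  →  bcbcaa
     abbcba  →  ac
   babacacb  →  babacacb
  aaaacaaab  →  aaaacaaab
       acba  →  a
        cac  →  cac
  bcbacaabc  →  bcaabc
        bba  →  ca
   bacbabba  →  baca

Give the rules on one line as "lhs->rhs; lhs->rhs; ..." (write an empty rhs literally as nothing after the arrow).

  | caaccbb => caaccc
  | cbabcc => bcc
  | bcbcaa
  | abbcba => accba => ac

bb->c; cba->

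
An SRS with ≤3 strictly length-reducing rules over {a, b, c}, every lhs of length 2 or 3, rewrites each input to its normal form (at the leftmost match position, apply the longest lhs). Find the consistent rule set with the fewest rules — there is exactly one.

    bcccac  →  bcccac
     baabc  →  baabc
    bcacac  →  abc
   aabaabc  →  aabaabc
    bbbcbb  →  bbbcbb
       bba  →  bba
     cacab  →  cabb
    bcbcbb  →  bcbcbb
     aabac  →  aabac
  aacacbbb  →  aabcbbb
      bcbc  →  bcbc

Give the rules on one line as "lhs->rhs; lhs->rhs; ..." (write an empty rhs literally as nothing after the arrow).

  | bcccac
  | baabc
  | bcacac => acac => abc
  | aabaabc

aca->ab; bca->a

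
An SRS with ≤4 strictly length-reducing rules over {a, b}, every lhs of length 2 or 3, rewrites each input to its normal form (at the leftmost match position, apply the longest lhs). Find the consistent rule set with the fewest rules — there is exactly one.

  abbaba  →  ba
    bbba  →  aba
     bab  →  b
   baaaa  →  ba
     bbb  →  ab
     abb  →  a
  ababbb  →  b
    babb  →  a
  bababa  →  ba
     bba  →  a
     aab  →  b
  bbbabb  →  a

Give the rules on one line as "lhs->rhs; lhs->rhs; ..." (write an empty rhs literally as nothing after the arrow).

  | abbaba => aaaba => aaba => ba
  | bbba => aba
  | bab => b
  | baaaa => baaa => baa => ba

aa->a; aab->b; bab->b; bb->a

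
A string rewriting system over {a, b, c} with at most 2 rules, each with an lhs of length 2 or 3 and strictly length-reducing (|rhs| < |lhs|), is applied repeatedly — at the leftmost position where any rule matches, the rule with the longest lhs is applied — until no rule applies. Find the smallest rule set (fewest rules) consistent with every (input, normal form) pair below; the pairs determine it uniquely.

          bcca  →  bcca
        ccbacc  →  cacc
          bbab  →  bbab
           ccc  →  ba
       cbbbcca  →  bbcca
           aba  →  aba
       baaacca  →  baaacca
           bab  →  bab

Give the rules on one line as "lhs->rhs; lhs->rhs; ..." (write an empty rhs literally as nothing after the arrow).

cb->; ccc->ba

  | bcca
  | ccbacc => cacc
  | bbab
  | ccc => ba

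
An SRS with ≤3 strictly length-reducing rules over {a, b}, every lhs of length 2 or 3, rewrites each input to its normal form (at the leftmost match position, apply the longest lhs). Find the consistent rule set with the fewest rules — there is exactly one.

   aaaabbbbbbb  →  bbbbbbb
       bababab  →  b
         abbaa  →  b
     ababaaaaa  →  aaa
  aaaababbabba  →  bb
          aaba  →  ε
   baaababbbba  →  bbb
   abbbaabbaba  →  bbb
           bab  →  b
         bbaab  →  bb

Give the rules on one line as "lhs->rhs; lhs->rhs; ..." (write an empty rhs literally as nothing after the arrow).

ab->b; ba->; baa->

  | aaaabbbbbbb => aaabbbbbbb => aabbbbbbb => abbbbbbb => bbbbbbb
  | bababab => babab => bab => b
  | abbaa => bbaa => b
  | ababaaaaa => babaaaaa => baaaaa => aaa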